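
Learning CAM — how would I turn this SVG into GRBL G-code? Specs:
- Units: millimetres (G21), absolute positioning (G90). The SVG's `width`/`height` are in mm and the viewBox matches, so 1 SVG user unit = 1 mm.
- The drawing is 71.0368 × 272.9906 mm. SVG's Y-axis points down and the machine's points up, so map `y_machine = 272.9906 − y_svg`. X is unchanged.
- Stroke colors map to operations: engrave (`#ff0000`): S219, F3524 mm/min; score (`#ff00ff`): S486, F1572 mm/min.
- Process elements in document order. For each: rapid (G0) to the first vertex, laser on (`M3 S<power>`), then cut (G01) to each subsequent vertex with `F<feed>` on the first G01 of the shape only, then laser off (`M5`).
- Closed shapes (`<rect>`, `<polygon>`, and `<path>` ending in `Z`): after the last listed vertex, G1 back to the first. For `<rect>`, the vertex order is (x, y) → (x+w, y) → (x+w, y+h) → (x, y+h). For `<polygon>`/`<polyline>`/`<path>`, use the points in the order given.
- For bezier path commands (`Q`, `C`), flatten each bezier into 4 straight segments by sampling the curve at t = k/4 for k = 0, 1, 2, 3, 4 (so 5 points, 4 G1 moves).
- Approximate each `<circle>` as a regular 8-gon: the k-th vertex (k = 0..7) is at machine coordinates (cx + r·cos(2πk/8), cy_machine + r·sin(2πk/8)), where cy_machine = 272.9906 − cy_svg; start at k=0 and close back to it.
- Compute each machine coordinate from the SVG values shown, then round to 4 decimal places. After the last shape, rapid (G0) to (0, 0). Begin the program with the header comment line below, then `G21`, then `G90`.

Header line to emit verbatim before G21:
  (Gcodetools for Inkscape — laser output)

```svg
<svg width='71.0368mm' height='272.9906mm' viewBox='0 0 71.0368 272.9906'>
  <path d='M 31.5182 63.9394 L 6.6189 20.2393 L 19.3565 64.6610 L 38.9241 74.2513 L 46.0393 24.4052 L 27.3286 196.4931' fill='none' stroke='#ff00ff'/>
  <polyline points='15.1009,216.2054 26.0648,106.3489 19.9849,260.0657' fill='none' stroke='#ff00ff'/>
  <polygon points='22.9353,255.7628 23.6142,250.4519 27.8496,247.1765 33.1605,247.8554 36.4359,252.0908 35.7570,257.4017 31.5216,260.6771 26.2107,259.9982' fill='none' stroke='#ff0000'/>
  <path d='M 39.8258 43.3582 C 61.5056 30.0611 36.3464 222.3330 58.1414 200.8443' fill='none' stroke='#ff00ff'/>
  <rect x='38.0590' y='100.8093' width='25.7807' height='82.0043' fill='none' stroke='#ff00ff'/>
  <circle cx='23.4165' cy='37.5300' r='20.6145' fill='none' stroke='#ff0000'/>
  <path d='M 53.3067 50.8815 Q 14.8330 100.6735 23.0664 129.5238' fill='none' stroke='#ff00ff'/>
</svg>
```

Since the viewBox matches the mm dimensions, user units are millimetres directly. The only transform is the Y-flip y_m = 272.9906 − y_svg.

Shape 1 is a open polyline drawn with `<path>`. Its stroke #ff00ff means score at S486, F1572. After flipping Y the toolpath is (31.5182,209.0512) → (6.6189,252.7513) → (19.3565,208.3296) → (38.9241,198.7393) → (46.0393,248.5854) → (27.3286,76.4975).

Shape 2 is a open polyline drawn with `<polyline>`. Its stroke #ff00ff means score at S486, F1572. After flipping Y the toolpath is (15.1009,56.7852) → (26.0648,166.6417) → (19.9849,12.9249).

Shape 3 is a regular polygon drawn with `<polygon>`. Its stroke #ff0000 means engrave at S219, F3524. After flipping Y the toolpath is (22.9353,17.2278) → (23.6142,22.5387) → (27.8496,25.8141) → (33.1605,25.1352) → (36.4359,20.8998) → (35.7570,15.5889) → (31.5216,12.3135) → (26.2107,12.9924) → (22.9353,17.2278), returning to the start.

Shape 4 is a cubic bezier drawn with `<path>`. Its stroke #ff00ff means score at S486, F1572. After flipping Y the toolpath is (39.8258,229.6324) → (48.7689,207.6131) → (48.9404,147.8175) → (49.1335,89.5579) → (58.1414,72.1463).

Shape 5 is a rectangle drawn with `<rect>`. Its stroke #ff00ff means score at S486, F1572. After flipping Y the toolpath is (38.0590,172.1813) → (63.8397,172.1813) → (63.8397,90.1770) → (38.0590,90.1770) → (38.0590,172.1813), returning to the start.

Shape 6 is a circle drawn with `<circle>`. Its stroke #ff0000 means engrave at S219, F3524. After flipping Y the toolpath is (44.0310,235.4606) → (37.9932,250.0373) → (23.4165,256.0751) → (8.8398,250.0373) → (2.8020,235.4606) → (8.8398,220.8839) → (23.4165,214.8461) → (37.9932,220.8839) → (44.0310,235.4606), returning to the start.

Shape 7 is a quadratic bezier drawn with `<path>`. Its stroke #ff00ff means score at S486, F1572. After flipping Y the toolpath is (53.3067,222.1091) → (36.9890,198.5220) → (26.5098,177.5525) → (21.8689,159.2008) → (23.0664,143.4668).

(Gcodetools for Inkscape — laser output)
G21
G90
G0 X31.5182 Y209.0512
M3 S486
G01 X6.6189 Y252.7513 F1572
G01 X19.3565 Y208.3296
G01 X38.9241 Y198.7393
G01 X46.0393 Y248.5854
G01 X27.3286 Y76.4975
M5
G0 X15.1009 Y56.7852
M3 S486
G01 X26.0648 Y166.6417 F1572
G01 X19.9849 Y12.9249
M5
G0 X22.9353 Y17.2278
M3 S219
G01 X23.6142 Y22.5387 F3524
G01 X27.8496 Y25.8141
G01 X33.1605 Y25.1352
G01 X36.4359 Y20.8998
G01 X35.7570 Y15.5889
G01 X31.5216 Y12.3135
G01 X26.2107 Y12.9924
G01 X22.9353 Y17.2278
M5
G0 X39.8258 Y229.6324
M3 S486
G01 X48.7689 Y207.6131 F1572
G01 X48.9404 Y147.8175
G01 X49.1335 Y89.5579
G01 X58.1414 Y72.1463
M5
G0 X38.0590 Y172.1813
M3 S486
G01 X63.8397 Y172.1813 F1572
G01 X63.8397 Y90.1770
G01 X38.0590 Y90.1770
G01 X38.0590 Y172.1813
M5
G0 X44.0310 Y235.4606
M3 S219
G01 X37.9932 Y250.0373 F3524
G01 X23.4165 Y256.0751
G01 X8.8398 Y250.0373
G01 X2.8020 Y235.4606
G01 X8.8398 Y220.8839
G01 X23.4165 Y214.8461
G01 X37.9932 Y220.8839
G01 X44.0310 Y235.4606
M5
G0 X53.3067 Y222.1091
M3 S486
G01 X36.9890 Y198.5220 F1572
G01 X26.5098 Y177.5525
G01 X21.8689 Y159.2008
G01 X23.0664 Y143.4668
M5
G0 X0.0000 Y0.0000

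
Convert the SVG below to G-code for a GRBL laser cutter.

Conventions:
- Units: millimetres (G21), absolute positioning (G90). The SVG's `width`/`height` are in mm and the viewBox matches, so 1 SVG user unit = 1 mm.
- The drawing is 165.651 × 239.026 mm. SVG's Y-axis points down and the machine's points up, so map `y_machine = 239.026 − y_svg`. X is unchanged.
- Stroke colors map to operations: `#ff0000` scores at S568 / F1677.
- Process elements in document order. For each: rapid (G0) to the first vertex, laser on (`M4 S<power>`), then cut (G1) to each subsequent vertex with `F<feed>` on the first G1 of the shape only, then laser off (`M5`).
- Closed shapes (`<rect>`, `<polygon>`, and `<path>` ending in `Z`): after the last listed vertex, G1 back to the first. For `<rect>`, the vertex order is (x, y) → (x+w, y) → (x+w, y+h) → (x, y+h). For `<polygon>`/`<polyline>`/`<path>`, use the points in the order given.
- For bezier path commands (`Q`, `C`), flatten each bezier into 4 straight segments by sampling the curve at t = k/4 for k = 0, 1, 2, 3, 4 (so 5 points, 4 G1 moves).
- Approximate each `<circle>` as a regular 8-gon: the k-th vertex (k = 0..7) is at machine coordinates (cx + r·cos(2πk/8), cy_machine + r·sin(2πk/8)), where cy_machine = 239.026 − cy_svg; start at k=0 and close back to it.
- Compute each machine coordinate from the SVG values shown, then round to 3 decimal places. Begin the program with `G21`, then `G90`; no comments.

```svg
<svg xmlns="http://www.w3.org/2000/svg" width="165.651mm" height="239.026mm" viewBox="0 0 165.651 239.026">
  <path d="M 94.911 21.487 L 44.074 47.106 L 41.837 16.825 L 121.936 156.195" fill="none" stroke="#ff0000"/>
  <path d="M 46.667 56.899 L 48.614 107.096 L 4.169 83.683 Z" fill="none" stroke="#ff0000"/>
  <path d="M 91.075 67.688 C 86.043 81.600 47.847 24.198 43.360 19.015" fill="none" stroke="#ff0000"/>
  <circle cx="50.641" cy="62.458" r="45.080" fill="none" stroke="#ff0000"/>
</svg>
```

G21
G90
G0 X94.911 Y217.539
M4 S568
G1 X44.074 Y191.920 F1677
G1 X41.837 Y222.201
G1 X121.936 Y82.831
M5
G0 X46.667 Y182.127
M4 S568
G1 X48.614 Y131.930 F1677
G1 X4.169 Y155.343
G1 X46.667 Y182.127
M5
G0 X91.075 Y171.338
M4 S568
G1 X82.128 Y172.345 F1677
G1 X67.013 Y188.514
G1 X52.001 Y208.263
G1 X43.360 Y220.011
M5
G0 X95.721 Y176.568
M4 S568
G1 X82.517 Y208.444 F1677
G1 X50.641 Y221.648
G1 X18.765 Y208.444
G1 X5.561 Y176.568
G1 X18.765 Y144.692
G1 X50.641 Y131.488
G1 X82.517 Y144.692
G1 X95.721 Y176.568
M5

viewBox `0 0 165.651 239.026` with mm width/height → 1 unit = 1 mm. Flip: y_m = 239.026 − y_svg.

**Shape 1** — `<path>` open polyline, stroke `#ff0000` → score (S568, F1677). Machine vertices: (94.911,217.539) → (44.074,191.920) → (41.837,222.201) → (121.936,82.831). Open path.

**Shape 2** — `<path>` regular polygon, stroke `#ff0000` → score (S568, F1677). Machine vertices: (46.667,182.127) → (48.614,131.930) → (4.169,155.343) → (46.667,182.127). Closed: final G1 returns to the first vertex.

**Shape 3** — `<path>` cubic bezier, stroke `#ff0000` → score (S568, F1677). Control points (SVG): P0=(91.075,67.688), P1=(86.043,81.600), P2=(47.847,24.198), P3=(43.360,19.015); sampled at t=k/4. Machine vertices: (91.075,171.338) → (82.128,172.345) → (67.013,188.514) → (52.001,208.263) → (43.360,220.011). Open path.

**Shape 4** — `<circle>` circle, stroke `#ff0000` → score (S568, F1677). Machine vertices: (95.721,176.568) → (82.517,208.444) → (50.641,221.648) → (18.765,208.444) → (5.561,176.568) → (18.765,144.692) → (50.641,131.488) → (82.517,144.692) → (95.721,176.568). Closed: final G1 returns to the first vertex.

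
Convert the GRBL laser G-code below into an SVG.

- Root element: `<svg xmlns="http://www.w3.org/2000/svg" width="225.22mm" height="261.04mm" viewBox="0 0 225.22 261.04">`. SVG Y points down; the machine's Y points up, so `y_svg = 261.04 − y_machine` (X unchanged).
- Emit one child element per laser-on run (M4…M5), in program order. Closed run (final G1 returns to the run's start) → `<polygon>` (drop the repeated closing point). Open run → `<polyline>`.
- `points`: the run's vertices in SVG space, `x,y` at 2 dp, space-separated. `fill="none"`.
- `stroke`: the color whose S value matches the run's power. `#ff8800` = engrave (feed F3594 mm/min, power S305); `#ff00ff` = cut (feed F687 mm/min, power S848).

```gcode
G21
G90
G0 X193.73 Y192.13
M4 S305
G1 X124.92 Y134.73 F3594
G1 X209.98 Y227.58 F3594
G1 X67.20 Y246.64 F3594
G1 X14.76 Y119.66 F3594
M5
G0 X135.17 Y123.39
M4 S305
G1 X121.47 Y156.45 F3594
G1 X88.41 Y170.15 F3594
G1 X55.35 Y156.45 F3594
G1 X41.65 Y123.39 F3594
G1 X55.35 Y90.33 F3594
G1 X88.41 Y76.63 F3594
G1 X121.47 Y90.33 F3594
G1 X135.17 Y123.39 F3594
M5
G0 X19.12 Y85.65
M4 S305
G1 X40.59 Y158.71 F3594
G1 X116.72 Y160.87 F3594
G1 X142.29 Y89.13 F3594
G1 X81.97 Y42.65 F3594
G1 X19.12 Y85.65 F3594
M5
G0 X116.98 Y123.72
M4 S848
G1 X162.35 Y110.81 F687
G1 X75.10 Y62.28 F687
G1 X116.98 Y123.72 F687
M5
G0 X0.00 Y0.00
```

<svg xmlns="http://www.w3.org/2000/svg" width="225.22mm" height="261.04mm" viewBox="0 0 225.22 261.04">
  <polyline points="193.73,68.91 124.92,126.31 209.98,33.46 67.20,14.40 14.76,141.38" fill="none" stroke="#ff8800"/>
  <polygon points="135.17,137.65 121.47,104.59 88.41,90.89 55.35,104.59 41.65,137.65 55.35,170.71 88.41,184.41 121.47,170.71" fill="none" stroke="#ff8800"/>
  <polygon points="19.12,175.39 40.59,102.33 116.72,100.17 142.29,171.91 81.97,218.39" fill="none" stroke="#ff8800"/>
  <polygon points="116.98,137.32 162.35,150.23 75.10,198.76" fill="none" stroke="#ff00ff"/>
</svg>

Each laser-on run becomes one SVG element. Flip Y back into SVG space with y_svg = 261.04 − y_machine.

Run 1: power S305 maps to stroke `#ff8800` (engrave). The run is open, so emit a `<polyline>` with points (Y-flipped): 193.73,68.91 124.92,126.31 209.98,33.46 67.20,14.40 14.76,141.38.

Run 2: the run's S305 means `#ff8800` (engrave). The run returns to its start, so emit a `<polygon>` with points (Y-flipped): 135.17,137.65 121.47,104.59 88.41,90.89 55.35,104.59 41.65,137.65 55.35,170.71 88.41,184.41 121.47,170.71.

Run 3: the run's S305 means `#ff8800` (engrave). The run returns to its start, so emit a `<polygon>` with points (Y-flipped): 19.12,175.39 40.59,102.33 116.72,100.17 142.29,171.91 81.97,218.39.

Run 4: S848 ⇒ cut layer `#ff00ff`. The run returns to its start, so emit a `<polygon>` with points (Y-flipped): 116.98,137.32 162.35,150.23 75.10,198.76.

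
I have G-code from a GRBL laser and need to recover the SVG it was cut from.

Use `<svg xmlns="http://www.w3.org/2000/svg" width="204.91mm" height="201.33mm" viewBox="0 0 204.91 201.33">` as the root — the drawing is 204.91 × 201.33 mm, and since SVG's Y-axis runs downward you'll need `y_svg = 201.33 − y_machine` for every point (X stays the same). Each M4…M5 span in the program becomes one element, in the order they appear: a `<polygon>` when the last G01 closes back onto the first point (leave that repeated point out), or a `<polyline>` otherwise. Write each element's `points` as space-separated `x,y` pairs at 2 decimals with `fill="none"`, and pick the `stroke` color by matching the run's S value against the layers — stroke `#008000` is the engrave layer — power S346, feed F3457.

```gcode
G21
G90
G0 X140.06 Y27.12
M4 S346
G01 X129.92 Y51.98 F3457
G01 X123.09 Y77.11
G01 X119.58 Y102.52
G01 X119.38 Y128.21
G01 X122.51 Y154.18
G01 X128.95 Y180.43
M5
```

Each laser-on run becomes one SVG element. Flip Y back into SVG space with y_svg = 201.33 − y_machine. Every run uses S346, so all elements get stroke `#008000` (engrave).

Run 1: The run is open, so emit a `<polyline>` with points (Y-flipped): 140.06,174.21 129.92,149.35 123.09,124.22 119.58,98.81 119.38,73.12 122.51,47.15 128.95,20.90.

<svg xmlns="http://www.w3.org/2000/svg" width="204.91mm" height="201.33mm" viewBox="0 0 204.91 201.33">
  <polyline points="140.06,174.21 129.92,149.35 123.09,124.22 119.58,98.81 119.38,73.12 122.51,47.15 128.95,20.90" fill="none" stroke="#008000"/>
</svg>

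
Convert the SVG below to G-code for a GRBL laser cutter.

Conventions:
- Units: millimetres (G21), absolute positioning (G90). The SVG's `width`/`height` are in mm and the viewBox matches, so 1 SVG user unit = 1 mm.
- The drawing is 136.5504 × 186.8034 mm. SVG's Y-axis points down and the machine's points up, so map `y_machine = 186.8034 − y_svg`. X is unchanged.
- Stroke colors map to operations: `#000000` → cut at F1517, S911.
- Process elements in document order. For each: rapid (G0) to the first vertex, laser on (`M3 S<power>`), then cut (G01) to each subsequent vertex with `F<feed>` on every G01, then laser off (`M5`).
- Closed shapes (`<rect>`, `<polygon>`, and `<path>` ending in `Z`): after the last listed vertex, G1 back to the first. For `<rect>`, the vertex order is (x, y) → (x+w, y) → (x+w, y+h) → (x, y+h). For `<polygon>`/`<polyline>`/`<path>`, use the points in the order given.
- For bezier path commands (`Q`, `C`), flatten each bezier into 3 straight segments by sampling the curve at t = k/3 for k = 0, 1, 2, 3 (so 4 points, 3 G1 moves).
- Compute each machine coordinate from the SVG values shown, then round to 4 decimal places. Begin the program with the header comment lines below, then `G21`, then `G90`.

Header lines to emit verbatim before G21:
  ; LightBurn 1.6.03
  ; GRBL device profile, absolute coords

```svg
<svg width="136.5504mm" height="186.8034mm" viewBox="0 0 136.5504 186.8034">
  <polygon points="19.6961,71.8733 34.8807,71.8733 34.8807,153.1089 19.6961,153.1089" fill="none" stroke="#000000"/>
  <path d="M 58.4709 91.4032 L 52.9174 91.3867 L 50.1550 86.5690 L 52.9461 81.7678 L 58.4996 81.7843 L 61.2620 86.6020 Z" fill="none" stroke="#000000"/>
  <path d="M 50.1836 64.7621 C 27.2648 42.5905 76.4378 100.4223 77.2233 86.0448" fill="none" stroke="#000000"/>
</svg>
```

1 u = 1 mm; y_m = 186.8034 − y.

[1] `<polygon>` rectangle, #000000→cut S911 F1517: (19.6961,114.9301) → (34.8807,114.9301) → (34.8807,33.6945) → (19.6961,33.6945) → (19.6961,114.9301) (closed)

[2] `<path>` regular polygon, #000000→cut S911 F1517: (58.4709,95.4002) → (52.9174,95.4167) → (50.1550,100.2344) → (52.9461,105.0356) → (58.4996,105.0191) → (61.2620,100.2014) → (58.4709,95.4002) (closed)

[3] `<path>` cubic bezier, #000000→cut S911 F1517: (50.1836,122.0413) → (46.8332,123.1826) → (64.7708,104.8134) → (77.2233,100.7586)

; LightBurn 1.6.03
; GRBL device profile, absolute coords
G21
G90
G0 X19.6961 Y114.9301
M3 S911
G01 X34.8807 Y114.9301 F1517
G01 X34.8807 Y33.6945 F1517
G01 X19.6961 Y33.6945 F1517
G01 X19.6961 Y114.9301 F1517
M5
G0 X58.4709 Y95.4002
M3 S911
G01 X52.9174 Y95.4167 F1517
G01 X50.1550 Y100.2344 F1517
G01 X52.9461 Y105.0356 F1517
G01 X58.4996 Y105.0191 F1517
G01 X61.2620 Y100.2014 F1517
G01 X58.4709 Y95.4002 F1517
M5
G0 X50.1836 Y122.0413
M3 S911
G01 X46.8332 Y123.1826 F1517
G01 X64.7708 Y104.8134 F1517
G01 X77.2233 Y100.7586 F1517
M5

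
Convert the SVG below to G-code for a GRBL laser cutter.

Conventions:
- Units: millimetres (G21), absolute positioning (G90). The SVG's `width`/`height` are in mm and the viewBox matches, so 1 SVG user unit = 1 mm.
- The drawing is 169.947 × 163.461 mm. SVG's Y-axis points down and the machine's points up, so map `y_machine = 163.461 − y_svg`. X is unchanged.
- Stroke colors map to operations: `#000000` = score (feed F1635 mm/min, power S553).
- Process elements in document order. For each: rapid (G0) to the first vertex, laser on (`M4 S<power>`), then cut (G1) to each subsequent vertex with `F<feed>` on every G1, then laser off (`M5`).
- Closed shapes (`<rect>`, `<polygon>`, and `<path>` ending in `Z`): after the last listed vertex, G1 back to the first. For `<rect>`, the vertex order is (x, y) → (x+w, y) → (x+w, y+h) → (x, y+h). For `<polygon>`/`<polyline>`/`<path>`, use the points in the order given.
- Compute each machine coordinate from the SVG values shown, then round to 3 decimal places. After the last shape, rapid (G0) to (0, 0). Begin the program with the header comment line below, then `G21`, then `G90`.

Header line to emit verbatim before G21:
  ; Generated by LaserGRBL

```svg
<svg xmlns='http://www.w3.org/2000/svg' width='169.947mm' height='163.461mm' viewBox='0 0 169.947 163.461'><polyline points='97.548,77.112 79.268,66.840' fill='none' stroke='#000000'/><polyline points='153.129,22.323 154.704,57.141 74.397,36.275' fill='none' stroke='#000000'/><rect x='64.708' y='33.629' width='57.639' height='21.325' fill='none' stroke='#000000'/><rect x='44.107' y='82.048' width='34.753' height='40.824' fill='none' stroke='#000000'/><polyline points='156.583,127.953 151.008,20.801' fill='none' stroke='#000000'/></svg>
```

Since the viewBox matches the mm dimensions, user units are millimetres directly. The only transform is the Y-flip y_m = 163.461 − y_svg.

Shape 1 is a line segment drawn with `<polyline>`. Its stroke #000000 means score at S553, F1635. After flipping Y the toolpath is (97.548,86.349) → (79.268,96.621).

Shape 2 is a open polyline drawn with `<polyline>`. Its stroke #000000 means score at S553, F1635. After flipping Y the toolpath is (153.129,141.138) → (154.704,106.320) → (74.397,127.186).

Shape 3 is a rectangle drawn with `<rect>`. Its stroke #000000 means score at S553, F1635. After flipping Y the toolpath is (64.708,129.832) → (122.347,129.832) → (122.347,108.507) → (64.708,108.507) → (64.708,129.832), returning to the start.

Shape 4 is a rectangle drawn with `<rect>`. Its stroke #000000 means score at S553, F1635. After flipping Y the toolpath is (44.107,81.413) → (78.860,81.413) → (78.860,40.589) → (44.107,40.589) → (44.107,81.413), returning to the start.

Shape 5 is a line segment drawn with `<polyline>`. Its stroke #000000 means score at S553, F1635. After flipping Y the toolpath is (156.583,35.508) → (151.008,142.660).

; Generated by LaserGRBL
G21
G90
G0 X97.548 Y86.349
M4 S553
G1 X79.268 Y96.621 F1635
M5
G0 X153.129 Y141.138
M4 S553
G1 X154.704 Y106.320 F1635
G1 X74.397 Y127.186 F1635
M5
G0 X64.708 Y129.832
M4 S553
G1 X122.347 Y129.832 F1635
G1 X122.347 Y108.507 F1635
G1 X64.708 Y108.507 F1635
G1 X64.708 Y129.832 F1635
M5
G0 X44.107 Y81.413
M4 S553
G1 X78.860 Y81.413 F1635
G1 X78.860 Y40.589 F1635
G1 X44.107 Y40.589 F1635
G1 X44.107 Y81.413 F1635
M5
G0 X156.583 Y35.508
M4 S553
G1 X151.008 Y142.660 F1635
M5
G0 X0.000 Y0.000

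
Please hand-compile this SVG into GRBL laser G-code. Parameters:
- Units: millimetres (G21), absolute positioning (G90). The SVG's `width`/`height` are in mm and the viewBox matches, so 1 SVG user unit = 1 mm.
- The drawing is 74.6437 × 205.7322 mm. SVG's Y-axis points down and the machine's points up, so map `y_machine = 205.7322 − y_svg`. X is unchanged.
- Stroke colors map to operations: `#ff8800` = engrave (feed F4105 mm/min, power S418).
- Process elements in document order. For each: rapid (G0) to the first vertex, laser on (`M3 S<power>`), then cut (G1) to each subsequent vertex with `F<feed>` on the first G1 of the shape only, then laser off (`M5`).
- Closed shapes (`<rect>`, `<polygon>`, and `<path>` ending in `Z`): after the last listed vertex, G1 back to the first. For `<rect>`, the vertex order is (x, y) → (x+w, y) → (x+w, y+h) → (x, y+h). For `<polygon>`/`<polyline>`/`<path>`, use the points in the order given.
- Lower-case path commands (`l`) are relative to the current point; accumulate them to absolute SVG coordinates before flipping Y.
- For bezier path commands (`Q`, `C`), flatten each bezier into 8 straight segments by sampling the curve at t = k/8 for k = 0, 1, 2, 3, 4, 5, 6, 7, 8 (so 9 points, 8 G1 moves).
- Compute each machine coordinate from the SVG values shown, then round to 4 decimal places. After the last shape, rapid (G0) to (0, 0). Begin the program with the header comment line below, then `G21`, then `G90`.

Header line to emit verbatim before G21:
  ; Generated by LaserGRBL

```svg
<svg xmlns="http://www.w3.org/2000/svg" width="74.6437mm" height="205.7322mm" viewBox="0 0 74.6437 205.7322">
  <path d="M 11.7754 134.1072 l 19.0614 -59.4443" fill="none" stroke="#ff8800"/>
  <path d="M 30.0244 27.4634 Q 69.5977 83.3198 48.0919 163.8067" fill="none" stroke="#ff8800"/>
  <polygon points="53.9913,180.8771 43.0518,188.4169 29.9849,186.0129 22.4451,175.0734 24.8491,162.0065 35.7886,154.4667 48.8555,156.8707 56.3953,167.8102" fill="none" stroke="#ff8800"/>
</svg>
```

viewBox `0 0 74.6437 205.7322` with mm width/height → 1 unit = 1 mm. Flip: y_m = 205.7322 − y_svg.

**Shape 1** — `<path>` line segment, stroke `#ff8800` → engrave (S418, F4105). Machine vertices: (11.7754,71.6250) → (30.8368,131.0693). Open path.

**Shape 2** — `<path>` quadratic bezier, stroke `#ff8800` → engrave (S418, F4105). Control points (SVG): P0=(30.0244,27.4634), P1=(69.5977,83.3198), P2=(48.0919,163.8067); sampled at t=k/8. Machine vertices: (30.0244,178.2688) → (38.9634,163.9198) → (45.9936,148.8012) → (51.1151,132.9128) → (54.3279,116.2548) → (55.6320,98.8270) → (55.0274,80.6295) → (52.5140,61.6624) → (48.0919,41.9255). Open path.

**Shape 3** — `<polygon>` regular polygon, stroke `#ff8800` → engrave (S418, F4105). Machine vertices: (53.9913,24.8551) → (43.0518,17.3153) → (29.9849,19.7193) → (22.4451,30.6588) → (24.8491,43.7257) → (35.7886,51.2655) → (48.8555,48.8615) → (56.3953,37.9220) → (53.9913,24.8551). Closed: final G1 returns to the first vertex.

; Generated by LaserGRBL
G21
G90
G0 X11.7754 Y71.6250
M3 S418
G1 X30.8368 Y131.0693 F4105
M5
G0 X30.0244 Y178.2688
M3 S418
G1 X38.9634 Y163.9198 F4105
G1 X45.9936 Y148.8012
G1 X51.1151 Y132.9128
G1 X54.3279 Y116.2548
G1 X55.6320 Y98.8270
G1 X55.0274 Y80.6295
G1 X52.5140 Y61.6624
G1 X48.0919 Y41.9255
M5
G0 X53.9913 Y24.8551
M3 S418
G1 X43.0518 Y17.3153 F4105
G1 X29.9849 Y19.7193
G1 X22.4451 Y30.6588
G1 X24.8491 Y43.7257
G1 X35.7886 Y51.2655
G1 X48.8555 Y48.8615
G1 X56.3953 Y37.9220
G1 X53.9913 Y24.8551
M5
G0 X0.0000 Y0.0000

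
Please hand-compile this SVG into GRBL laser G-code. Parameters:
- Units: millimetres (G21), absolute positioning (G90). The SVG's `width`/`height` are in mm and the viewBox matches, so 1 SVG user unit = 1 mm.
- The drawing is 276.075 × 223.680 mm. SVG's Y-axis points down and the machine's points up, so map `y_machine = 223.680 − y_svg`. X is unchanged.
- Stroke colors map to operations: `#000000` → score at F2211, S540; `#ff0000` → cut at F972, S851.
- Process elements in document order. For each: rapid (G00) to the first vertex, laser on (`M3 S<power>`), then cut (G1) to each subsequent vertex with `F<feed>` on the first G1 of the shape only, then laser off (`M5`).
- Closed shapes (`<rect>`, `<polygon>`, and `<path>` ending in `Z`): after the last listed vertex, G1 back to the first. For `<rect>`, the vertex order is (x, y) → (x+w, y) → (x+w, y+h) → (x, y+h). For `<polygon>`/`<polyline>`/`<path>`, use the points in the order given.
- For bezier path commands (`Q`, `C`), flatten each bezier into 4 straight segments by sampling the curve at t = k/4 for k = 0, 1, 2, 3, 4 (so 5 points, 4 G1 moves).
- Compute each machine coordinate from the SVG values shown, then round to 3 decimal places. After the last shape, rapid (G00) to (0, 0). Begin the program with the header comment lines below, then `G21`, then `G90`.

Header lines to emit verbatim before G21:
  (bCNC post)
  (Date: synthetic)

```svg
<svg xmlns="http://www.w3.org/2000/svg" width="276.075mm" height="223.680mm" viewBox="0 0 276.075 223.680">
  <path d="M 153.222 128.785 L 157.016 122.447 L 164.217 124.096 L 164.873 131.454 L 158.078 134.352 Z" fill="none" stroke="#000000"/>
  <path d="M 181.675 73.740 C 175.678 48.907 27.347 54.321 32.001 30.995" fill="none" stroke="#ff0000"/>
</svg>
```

Since the viewBox matches the mm dimensions, user units are millimetres directly. The only transform is the Y-flip y_m = 223.680 − y_svg.

Shape 1 is a regular polygon drawn with `<path>`. Its stroke #000000 means score at S540, F2211. After flipping Y the toolpath is (153.222,94.895) → (157.016,101.233) → (164.217,99.584) → (164.873,92.226) → (158.078,89.328) → (153.222,94.895), returning to the start.

Shape 2 is a cubic bezier drawn with `<path>`. Its stroke #ff0000 means cut at S851, F972. After flipping Y the toolpath is (181.675,149.940) → (155.104,163.815) → (102.844,171.878) → (52.581,179.658) → (32.001,192.685).

(bCNC post)
(Date: synthetic)
G21
G90
G00 X153.222 Y94.895
M3 S540
G1 X157.016 Y101.233 F2211
G1 X164.217 Y99.584
G1 X164.873 Y92.226
G1 X158.078 Y89.328
G1 X153.222 Y94.895
M5
G00 X181.675 Y149.940
M3 S851
G1 X155.104 Y163.815 F972
G1 X102.844 Y171.878
G1 X52.581 Y179.658
G1 X32.001 Y192.685
M5
G00 X0.000 Y0.000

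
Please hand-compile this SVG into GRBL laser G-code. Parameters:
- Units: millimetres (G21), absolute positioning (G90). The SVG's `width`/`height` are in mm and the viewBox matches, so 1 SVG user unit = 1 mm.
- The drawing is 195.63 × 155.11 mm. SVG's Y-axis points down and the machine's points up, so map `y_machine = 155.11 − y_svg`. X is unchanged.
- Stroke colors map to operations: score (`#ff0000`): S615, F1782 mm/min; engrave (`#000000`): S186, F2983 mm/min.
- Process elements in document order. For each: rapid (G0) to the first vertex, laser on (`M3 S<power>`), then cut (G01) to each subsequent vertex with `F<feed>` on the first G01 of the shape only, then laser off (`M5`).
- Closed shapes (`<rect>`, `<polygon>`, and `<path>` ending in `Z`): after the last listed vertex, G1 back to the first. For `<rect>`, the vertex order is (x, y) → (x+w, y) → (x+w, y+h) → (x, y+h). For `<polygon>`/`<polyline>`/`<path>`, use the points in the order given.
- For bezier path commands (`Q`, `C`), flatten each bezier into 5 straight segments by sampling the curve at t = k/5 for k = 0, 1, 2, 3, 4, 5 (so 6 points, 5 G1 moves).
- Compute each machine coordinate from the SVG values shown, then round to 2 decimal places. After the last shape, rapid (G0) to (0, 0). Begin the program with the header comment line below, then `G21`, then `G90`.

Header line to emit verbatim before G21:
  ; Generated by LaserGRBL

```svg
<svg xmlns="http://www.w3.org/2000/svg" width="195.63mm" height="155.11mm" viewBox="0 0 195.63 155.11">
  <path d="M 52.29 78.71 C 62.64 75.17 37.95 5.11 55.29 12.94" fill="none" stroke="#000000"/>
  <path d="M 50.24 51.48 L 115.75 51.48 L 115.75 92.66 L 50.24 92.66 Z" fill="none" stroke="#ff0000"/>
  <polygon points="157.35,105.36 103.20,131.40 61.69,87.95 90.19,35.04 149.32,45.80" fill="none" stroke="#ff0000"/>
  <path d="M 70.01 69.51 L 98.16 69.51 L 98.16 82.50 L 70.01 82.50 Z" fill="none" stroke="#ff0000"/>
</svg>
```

Since the viewBox matches the mm dimensions, user units are millimetres directly. The only transform is the Y-flip y_m = 155.11 − y_svg.

Shape 1 is a cubic bezier drawn with `<path>`. Its stroke #000000 means engrave at S186, F2983. After flipping Y the toolpath is (52.29,76.40) → (54.91,85.35) → (52.82,103.34) → (49.72,123.42) → (49.31,138.68) → (55.29,142.17).

Shape 2 is a rectangle drawn with `<path>`. Its stroke #ff0000 means score at S615, F1782. After flipping Y the toolpath is (50.24,103.63) → (115.75,103.63) → (115.75,62.45) → (50.24,62.45) → (50.24,103.63), returning to the start.

Shape 3 is a regular polygon drawn with `<polygon>`. Its stroke #ff0000 means score at S615, F1782. After flipping Y the toolpath is (157.35,49.75) → (103.20,23.71) → (61.69,67.16) → (90.19,120.07) → (149.32,109.31) → (157.35,49.75), returning to the start.

Shape 4 is a rectangle drawn with `<path>`. Its stroke #ff0000 means score at S615, F1782. After flipping Y the toolpath is (70.01,85.60) → (98.16,85.60) → (98.16,72.61) → (70.01,72.61) → (70.01,85.60), returning to the start.

; Generated by LaserGRBL
G21
G90
G0 X52.29 Y76.40
M3 S186
G01 X54.91 Y85.35 F2983
G01 X52.82 Y103.34
G01 X49.72 Y123.42
G01 X49.31 Y138.68
G01 X55.29 Y142.17
M5
G0 X50.24 Y103.63
M3 S615
G01 X115.75 Y103.63 F1782
G01 X115.75 Y62.45
G01 X50.24 Y62.45
G01 X50.24 Y103.63
M5
G0 X157.35 Y49.75
M3 S615
G01 X103.20 Y23.71 F1782
G01 X61.69 Y67.16
G01 X90.19 Y120.07
G01 X149.32 Y109.31
G01 X157.35 Y49.75
M5
G0 X70.01 Y85.60
M3 S615
G01 X98.16 Y85.60 F1782
G01 X98.16 Y72.61
G01 X70.01 Y72.61
G01 X70.01 Y85.60
M5
G0 X0.00 Y0.00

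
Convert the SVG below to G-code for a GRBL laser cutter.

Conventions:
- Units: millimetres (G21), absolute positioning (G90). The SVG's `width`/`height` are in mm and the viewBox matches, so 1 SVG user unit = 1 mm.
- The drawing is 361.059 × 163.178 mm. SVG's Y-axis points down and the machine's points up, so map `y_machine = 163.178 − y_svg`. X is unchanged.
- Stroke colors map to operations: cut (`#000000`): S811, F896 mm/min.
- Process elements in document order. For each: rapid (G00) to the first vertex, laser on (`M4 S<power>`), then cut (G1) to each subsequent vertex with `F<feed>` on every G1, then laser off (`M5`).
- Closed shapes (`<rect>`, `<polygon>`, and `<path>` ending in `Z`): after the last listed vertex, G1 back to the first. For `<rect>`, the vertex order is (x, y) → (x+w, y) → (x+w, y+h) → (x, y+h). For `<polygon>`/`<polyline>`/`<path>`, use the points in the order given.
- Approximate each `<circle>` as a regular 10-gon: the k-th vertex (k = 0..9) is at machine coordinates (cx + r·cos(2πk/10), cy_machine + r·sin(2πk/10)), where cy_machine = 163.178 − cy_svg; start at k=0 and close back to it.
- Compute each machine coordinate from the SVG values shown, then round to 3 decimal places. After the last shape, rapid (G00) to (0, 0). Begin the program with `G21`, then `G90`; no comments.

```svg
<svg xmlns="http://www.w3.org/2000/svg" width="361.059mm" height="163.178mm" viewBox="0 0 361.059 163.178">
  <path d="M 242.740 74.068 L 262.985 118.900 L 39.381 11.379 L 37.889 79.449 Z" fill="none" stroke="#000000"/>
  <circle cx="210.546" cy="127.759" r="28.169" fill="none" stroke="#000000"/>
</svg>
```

Since the viewBox matches the mm dimensions, user units are millimetres directly. The only transform is the Y-flip y_m = 163.178 − y_svg.

Shape 1 is a closed polygon drawn with `<path>`. Its stroke #000000 means cut at S811, F896. After flipping Y the toolpath is (242.740,89.110) → (262.985,44.278) → (39.381,151.799) → (37.889,83.729) → (242.740,89.110), returning to the start.

Shape 2 is a circle drawn with `<circle>`. Its stroke #000000 means cut at S811, F896. After flipping Y the toolpath is (238.715,35.419) → (233.335,51.976) → (219.251,62.209) → (201.841,62.209) → (187.757,51.976) → (182.377,35.419) → (187.757,18.862) → (201.841,8.629) → (219.251,8.629) → (233.335,18.862) → (238.715,35.419), returning to the start.

G21
G90
G00 X242.740 Y89.110
M4 S811
G1 X262.985 Y44.278 F896
G1 X39.381 Y151.799 F896
G1 X37.889 Y83.729 F896
G1 X242.740 Y89.110 F896
M5
G00 X238.715 Y35.419
M4 S811
G1 X233.335 Y51.976 F896
G1 X219.251 Y62.209 F896
G1 X201.841 Y62.209 F896
G1 X187.757 Y51.976 F896
G1 X182.377 Y35.419 F896
G1 X187.757 Y18.862 F896
G1 X201.841 Y8.629 F896
G1 X219.251 Y8.629 F896
G1 X233.335 Y18.862 F896
G1 X238.715 Y35.419 F896
M5
G00 X0.000 Y0.000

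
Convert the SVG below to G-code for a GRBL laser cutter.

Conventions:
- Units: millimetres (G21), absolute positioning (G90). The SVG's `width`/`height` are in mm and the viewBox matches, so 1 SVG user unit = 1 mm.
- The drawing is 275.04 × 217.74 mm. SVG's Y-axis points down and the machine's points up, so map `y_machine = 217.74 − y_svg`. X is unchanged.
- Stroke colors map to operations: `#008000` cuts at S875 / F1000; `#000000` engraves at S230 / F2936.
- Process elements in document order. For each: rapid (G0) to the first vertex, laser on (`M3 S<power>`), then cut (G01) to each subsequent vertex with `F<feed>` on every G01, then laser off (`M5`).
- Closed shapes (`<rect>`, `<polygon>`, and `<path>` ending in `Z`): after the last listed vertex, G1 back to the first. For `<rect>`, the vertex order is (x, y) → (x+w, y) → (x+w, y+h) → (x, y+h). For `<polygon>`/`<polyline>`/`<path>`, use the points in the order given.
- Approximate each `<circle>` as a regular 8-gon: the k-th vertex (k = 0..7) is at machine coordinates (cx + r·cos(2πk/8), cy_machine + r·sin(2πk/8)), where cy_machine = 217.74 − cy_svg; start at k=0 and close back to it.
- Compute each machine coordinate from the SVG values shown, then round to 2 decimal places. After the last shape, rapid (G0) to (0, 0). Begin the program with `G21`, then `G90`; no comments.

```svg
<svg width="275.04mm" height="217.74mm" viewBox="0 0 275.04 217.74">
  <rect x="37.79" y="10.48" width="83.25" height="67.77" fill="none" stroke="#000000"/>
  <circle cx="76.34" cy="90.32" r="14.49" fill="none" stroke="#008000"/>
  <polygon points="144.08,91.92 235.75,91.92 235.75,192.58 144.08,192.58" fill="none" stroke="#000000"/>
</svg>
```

viewBox `0 0 275.04 217.74` with mm width/height → 1 unit = 1 mm. Flip: y_m = 217.74 − y_svg.

**Shape 1** — `<rect>` rectangle, stroke `#000000` → engrave (S230, F2936). Machine vertices: (37.79,207.26) → (121.04,207.26) → (121.04,139.49) → (37.79,139.49) → (37.79,207.26). Closed: final G1 returns to the first vertex.

**Shape 2** — `<circle>` circle, stroke `#008000` → cut (S875, F1000). Machine vertices: (90.83,127.42) → (86.59,137.67) → (76.34,141.91) → (66.09,137.67) → (61.85,127.42) → (66.09,117.17) → (76.34,112.93) → (86.59,117.17) → (90.83,127.42). Closed: final G1 returns to the first vertex.

**Shape 3** — `<polygon>` rectangle, stroke `#000000` → engrave (S230, F2936). Machine vertices: (144.08,125.82) → (235.75,125.82) → (235.75,25.16) → (144.08,25.16) → (144.08,125.82). Closed: final G1 returns to the first vertex.

G21
G90
G0 X37.79 Y207.26
M3 S230
G01 X121.04 Y207.26 F2936
G01 X121.04 Y139.49 F2936
G01 X37.79 Y139.49 F2936
G01 X37.79 Y207.26 F2936
M5
G0 X90.83 Y127.42
M3 S875
G01 X86.59 Y137.67 F1000
G01 X76.34 Y141.91 F1000
G01 X66.09 Y137.67 F1000
G01 X61.85 Y127.42 F1000
G01 X66.09 Y117.17 F1000
G01 X76.34 Y112.93 F1000
G01 X86.59 Y117.17 F1000
G01 X90.83 Y127.42 F1000
M5
G0 X144.08 Y125.82
M3 S230
G01 X235.75 Y125.82 F2936
G01 X235.75 Y25.16 F2936
G01 X144.08 Y25.16 F2936
G01 X144.08 Y125.82 F2936
M5
G0 X0.00 Y0.00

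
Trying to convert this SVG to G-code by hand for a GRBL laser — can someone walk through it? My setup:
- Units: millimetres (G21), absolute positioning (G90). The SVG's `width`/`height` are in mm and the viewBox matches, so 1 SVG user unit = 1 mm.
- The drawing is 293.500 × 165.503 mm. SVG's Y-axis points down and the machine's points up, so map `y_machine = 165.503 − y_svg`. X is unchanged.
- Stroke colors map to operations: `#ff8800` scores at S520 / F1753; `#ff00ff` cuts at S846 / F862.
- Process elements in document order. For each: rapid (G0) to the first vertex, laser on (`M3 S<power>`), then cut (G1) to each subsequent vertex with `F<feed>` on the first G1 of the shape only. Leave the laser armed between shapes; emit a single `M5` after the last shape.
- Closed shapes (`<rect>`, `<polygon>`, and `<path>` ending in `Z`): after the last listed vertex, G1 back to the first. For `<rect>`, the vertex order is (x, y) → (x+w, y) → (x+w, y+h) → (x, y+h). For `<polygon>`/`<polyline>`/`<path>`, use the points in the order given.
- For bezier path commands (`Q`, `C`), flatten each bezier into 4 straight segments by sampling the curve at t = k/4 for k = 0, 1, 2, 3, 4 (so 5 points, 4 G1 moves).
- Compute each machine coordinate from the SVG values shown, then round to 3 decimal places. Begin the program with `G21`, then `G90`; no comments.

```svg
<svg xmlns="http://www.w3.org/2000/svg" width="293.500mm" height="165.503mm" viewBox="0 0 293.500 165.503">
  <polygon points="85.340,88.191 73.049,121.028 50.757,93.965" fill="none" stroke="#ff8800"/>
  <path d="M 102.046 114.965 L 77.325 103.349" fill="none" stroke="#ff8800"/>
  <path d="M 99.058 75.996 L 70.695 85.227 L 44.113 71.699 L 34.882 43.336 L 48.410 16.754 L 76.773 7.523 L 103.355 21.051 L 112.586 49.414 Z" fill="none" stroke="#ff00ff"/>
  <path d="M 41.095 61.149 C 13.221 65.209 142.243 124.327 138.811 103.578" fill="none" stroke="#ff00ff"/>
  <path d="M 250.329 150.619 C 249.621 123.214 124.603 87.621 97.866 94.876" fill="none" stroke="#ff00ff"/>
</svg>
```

G21
G90
G0 X85.340 Y77.312
M3 S520
G1 X73.049 Y44.475 F1753
G1 X50.757 Y71.538
G1 X85.340 Y77.312
G0 X102.046 Y50.538
M3 S520
G1 X77.325 Y62.154 F1753
G0 X99.058 Y89.507
M3 S846
G1 X70.695 Y80.276 F862
G1 X44.113 Y93.804
G1 X34.882 Y122.167
G1 X48.410 Y148.749
G1 X76.773 Y157.980
G1 X103.355 Y144.452
G1 X112.586 Y116.089
G1 X99.058 Y89.507
G0 X41.095 Y104.354
M3 S846
G1 X45.086 Y93.094 F862
G1 X80.787 Y73.836
G1 X121.071 Y59.230
G1 X138.811 Y61.925
G0 X250.329 Y14.884
M3 S846
G1 X229.968 Y36.176 F862
G1 X183.858 Y55.753
G1 X132.868 Y68.832
G1 X97.866 Y70.627
M5

viewBox `0 0 293.500 165.503` with mm width/height → 1 unit = 1 mm. Flip: y_m = 165.503 − y_svg.

**Shape 1** — `<polygon>` regular polygon, stroke `#ff8800` → score (S520, F1753). Machine vertices: (85.340,77.312) → (73.049,44.475) → (50.757,71.538) → (85.340,77.312). Closed: final G1 returns to the first vertex.

**Shape 2** — `<path>` line segment, stroke `#ff8800` → score (S520, F1753). Machine vertices: (102.046,50.538) → (77.325,62.154). Open path.

**Shape 3** — `<path>` regular polygon, stroke `#ff00ff` → cut (S846, F862). Machine vertices: (99.058,89.507) → (70.695,80.276) → (44.113,93.804) → (34.882,122.167) → (48.410,148.749) → (76.773,157.980) → (103.355,144.452) → (112.586,116.089) → (99.058,89.507). Closed: final G1 returns to the first vertex.

**Shape 4** — `<path>` cubic bezier, stroke `#ff00ff` → cut (S846, F862). Control points (SVG): P0=(41.095,61.149), P1=(13.221,65.209), P2=(142.243,124.327), P3=(138.811,103.578); sampled at t=k/4. Machine vertices: (41.095,104.354) → (45.086,93.094) → (80.787,73.836) → (121.071,59.230) → (138.811,61.925). Open path.

**Shape 5** — `<path>` cubic bezier, stroke `#ff00ff` → cut (S846, F862). Control points (SVG): P0=(250.329,150.619), P1=(249.621,123.214), P2=(124.603,87.621), P3=(97.866,94.876); sampled at t=k/4. Machine vertices: (250.329,14.884) → (229.968,36.176) → (183.858,55.753) → (132.868,68.832) → (97.866,70.627). Open path.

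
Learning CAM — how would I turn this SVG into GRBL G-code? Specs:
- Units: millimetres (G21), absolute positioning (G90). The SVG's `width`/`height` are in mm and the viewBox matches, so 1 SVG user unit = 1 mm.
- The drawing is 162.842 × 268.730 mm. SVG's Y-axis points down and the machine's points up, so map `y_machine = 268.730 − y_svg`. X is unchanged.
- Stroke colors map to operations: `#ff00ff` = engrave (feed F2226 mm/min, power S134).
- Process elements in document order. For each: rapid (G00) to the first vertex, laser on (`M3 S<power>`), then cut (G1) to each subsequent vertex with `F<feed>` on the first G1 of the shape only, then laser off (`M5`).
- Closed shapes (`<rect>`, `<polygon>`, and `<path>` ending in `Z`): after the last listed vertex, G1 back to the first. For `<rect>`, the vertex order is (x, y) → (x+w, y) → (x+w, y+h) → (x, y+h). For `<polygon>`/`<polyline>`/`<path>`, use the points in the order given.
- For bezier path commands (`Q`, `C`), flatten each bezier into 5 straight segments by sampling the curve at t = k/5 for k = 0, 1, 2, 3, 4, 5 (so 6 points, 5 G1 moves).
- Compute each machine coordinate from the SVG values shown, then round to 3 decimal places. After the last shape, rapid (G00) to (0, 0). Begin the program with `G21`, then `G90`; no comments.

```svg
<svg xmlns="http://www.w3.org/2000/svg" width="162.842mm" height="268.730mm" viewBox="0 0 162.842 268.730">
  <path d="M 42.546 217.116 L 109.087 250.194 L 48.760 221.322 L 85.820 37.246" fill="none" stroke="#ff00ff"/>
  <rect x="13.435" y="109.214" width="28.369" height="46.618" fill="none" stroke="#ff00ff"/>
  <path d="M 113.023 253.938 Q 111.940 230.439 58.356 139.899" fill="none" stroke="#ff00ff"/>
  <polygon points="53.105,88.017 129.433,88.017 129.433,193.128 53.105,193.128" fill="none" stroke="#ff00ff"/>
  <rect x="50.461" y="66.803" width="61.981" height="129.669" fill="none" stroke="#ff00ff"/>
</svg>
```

G21
G90
G00 X42.546 Y51.614
M3 S134
G1 X109.087 Y18.536 F2226
G1 X48.760 Y47.408
G1 X85.820 Y231.484
M5
G00 X13.435 Y159.516
M3 S134
G1 X41.804 Y159.516 F2226
G1 X41.804 Y112.898
G1 X13.435 Y112.898
G1 X13.435 Y159.516
M5
G00 X113.023 Y14.792
M3 S134
G1 X110.490 Y26.873 F2226
G1 X103.756 Y44.318
G1 X92.823 Y67.126
G1 X77.690 Y95.297
G1 X58.356 Y128.831
M5
G00 X53.105 Y180.713
M3 S134
G1 X129.433 Y180.713 F2226
G1 X129.433 Y75.602
G1 X53.105 Y75.602
G1 X53.105 Y180.713
M5
G00 X50.461 Y201.927
M3 S134
G1 X112.442 Y201.927 F2226
G1 X112.442 Y72.258
G1 X50.461 Y72.258
G1 X50.461 Y201.927
M5
G00 X0.000 Y0.000

viewBox `0 0 162.842 268.730` with mm width/height → 1 unit = 1 mm. Flip: y_m = 268.730 − y_svg.

**Shape 1** — `<path>` open polyline, stroke `#ff00ff` → engrave (S134, F2226). Machine vertices: (42.546,51.614) → (109.087,18.536) → (48.760,47.408) → (85.820,231.484). Open path.

**Shape 2** — `<rect>` rectangle, stroke `#ff00ff` → engrave (S134, F2226). Machine vertices: (13.435,159.516) → (41.804,159.516) → (41.804,112.898) → (13.435,112.898) → (13.435,159.516). Closed: final G1 returns to the first vertex.

**Shape 3** — `<path>` quadratic bezier, stroke `#ff00ff` → engrave (S134, F2226). Control points (SVG): P0=(113.023,253.938), P1=(111.940,230.439), P2=(58.356,139.899); sampled at t=k/5. Machine vertices: (113.023,14.792) → (110.490,26.873) → (103.756,44.318) → (92.823,67.126) → (77.690,95.297) → (58.356,128.831). Open path.

**Shape 4** — `<polygon>` rectangle, stroke `#ff00ff` → engrave (S134, F2226). Machine vertices: (53.105,180.713) → (129.433,180.713) → (129.433,75.602) → (53.105,75.602) → (53.105,180.713). Closed: final G1 returns to the first vertex.

**Shape 5** — `<rect>` rectangle, stroke `#ff00ff` → engrave (S134, F2226). Machine vertices: (50.461,201.927) → (112.442,201.927) → (112.442,72.258) → (50.461,72.258) → (50.461,201.927). Closed: final G1 returns to the first vertex.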